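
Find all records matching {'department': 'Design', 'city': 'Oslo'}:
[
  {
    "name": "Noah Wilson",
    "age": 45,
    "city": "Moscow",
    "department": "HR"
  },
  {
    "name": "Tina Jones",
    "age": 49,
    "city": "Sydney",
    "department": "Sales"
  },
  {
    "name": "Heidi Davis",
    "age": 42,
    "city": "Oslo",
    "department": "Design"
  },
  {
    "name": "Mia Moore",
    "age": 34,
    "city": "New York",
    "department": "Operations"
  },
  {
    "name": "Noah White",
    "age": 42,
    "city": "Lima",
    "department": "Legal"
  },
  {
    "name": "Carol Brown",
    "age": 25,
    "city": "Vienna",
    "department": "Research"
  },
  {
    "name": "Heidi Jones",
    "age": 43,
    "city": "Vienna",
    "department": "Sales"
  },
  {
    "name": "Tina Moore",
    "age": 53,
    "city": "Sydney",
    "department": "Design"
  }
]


Search criteria: {'department': 'Design', 'city': 'Oslo'}

Checking 8 records:
  Noah Wilson: {department: HR, city: Moscow}
  Tina Jones: {department: Sales, city: Sydney}
  Heidi Davis: {department: Design, city: Oslo} <-- MATCH
  Mia Moore: {department: Operations, city: New York}
  Noah White: {department: Legal, city: Lima}
  Carol Brown: {department: Research, city: Vienna}
  Heidi Jones: {department: Sales, city: Vienna}
  Tina Moore: {department: Design, city: Sydney}

Matches: ["Heidi Davis"]

["Heidi Davis"]


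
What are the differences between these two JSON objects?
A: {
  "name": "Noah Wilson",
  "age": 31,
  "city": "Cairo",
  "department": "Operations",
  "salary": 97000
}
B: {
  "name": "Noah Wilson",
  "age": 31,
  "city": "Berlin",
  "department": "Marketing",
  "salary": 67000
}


Comparing each field (in key order):
  name: same
  age: same
  city: DIFFERENT
  department: DIFFERENT
  salary: DIFFERENT
Differences:
  city: Cairo -> Berlin
  department: Operations -> Marketing
  salary: 97000 -> 67000

3 field(s) changed

3 changes: city, department, salary


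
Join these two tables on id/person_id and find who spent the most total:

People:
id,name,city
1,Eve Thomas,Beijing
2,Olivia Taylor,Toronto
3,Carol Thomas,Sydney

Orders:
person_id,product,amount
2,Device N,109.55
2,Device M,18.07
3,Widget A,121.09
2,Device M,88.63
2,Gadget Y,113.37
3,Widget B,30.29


Join on: people.id = orders.person_id

Joined rows:
  Olivia Taylor (Toronto) bought Device N for $109.55
  Olivia Taylor (Toronto) bought Device M for $18.07
  Carol Thomas (Sydney) bought Widget A for $121.09
  Olivia Taylor (Toronto) bought Device M for $88.63
  Olivia Taylor (Toronto) bought Gadget Y for $113.37
  Carol Thomas (Sydney) bought Widget B for $30.29

Total per person:
  Olivia Taylor: $329.62
  Carol Thomas: $151.38

Top spender: Olivia Taylor ($329.62)

Olivia Taylor ($329.62)


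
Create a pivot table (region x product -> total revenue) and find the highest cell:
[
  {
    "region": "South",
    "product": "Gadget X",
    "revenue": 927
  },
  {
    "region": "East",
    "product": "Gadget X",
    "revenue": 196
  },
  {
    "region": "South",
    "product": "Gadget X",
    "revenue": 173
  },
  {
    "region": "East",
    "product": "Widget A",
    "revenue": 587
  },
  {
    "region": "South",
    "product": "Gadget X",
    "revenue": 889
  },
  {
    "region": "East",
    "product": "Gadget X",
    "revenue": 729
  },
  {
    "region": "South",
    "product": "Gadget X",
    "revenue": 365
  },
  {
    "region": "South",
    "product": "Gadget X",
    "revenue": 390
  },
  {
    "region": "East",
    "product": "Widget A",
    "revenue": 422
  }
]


Pivot: region (rows) x product (columns) -> total revenue

     Gadget X      Widget A    
East           925          1009  
South         2744             0  

Highest: South / Gadget X = $2744

South / Gadget X = $2744


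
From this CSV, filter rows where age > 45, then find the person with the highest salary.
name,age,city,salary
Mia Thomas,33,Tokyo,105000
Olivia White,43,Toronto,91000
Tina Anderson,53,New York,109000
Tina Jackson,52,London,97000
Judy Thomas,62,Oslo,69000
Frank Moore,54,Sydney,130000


Filter: age > 45
Sort by: salary (descending)

Filtered records (4):
  Frank Moore, age 54, salary $130000
  Tina Anderson, age 53, salary $109000
  Tina Jackson, age 52, salary $97000
  Judy Thomas, age 62, salary $69000

Highest salary: Frank Moore ($130000)

Frank Moore


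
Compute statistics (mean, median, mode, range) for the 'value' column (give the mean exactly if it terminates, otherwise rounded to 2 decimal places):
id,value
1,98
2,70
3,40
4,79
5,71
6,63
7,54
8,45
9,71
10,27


Data: [98, 70, 40, 79, 71, 63, 54, 45, 71, 27]
Count: 10
Sum: 618
Mean: 618/10 = 61.8
Sorted: [27, 40, 45, 54, 63, 70, 71, 71, 79, 98]
Median: 66.5
Mode: 71 (2 times)
Range: 98 - 27 = 71
Min: 27, Max: 98

mean=61.8, median=66.5, mode=71, range=71


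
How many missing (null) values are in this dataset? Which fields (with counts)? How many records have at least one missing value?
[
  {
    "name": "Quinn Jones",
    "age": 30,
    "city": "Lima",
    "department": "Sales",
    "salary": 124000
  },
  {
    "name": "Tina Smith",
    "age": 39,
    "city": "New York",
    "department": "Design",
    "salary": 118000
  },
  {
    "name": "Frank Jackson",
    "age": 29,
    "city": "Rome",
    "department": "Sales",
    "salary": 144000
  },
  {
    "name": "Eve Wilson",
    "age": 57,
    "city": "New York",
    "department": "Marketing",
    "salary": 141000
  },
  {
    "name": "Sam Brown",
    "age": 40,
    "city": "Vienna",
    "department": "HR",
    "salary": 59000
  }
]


Checking for missing (null) values in 5 records:

  Quinn Jones: complete
  Tina Smith: complete
  Frank Jackson: complete
  Eve Wilson: complete
  Sam Brown: complete

Per field:
  name: 0 missing
  age: 0 missing
  city: 0 missing
  department: 0 missing
  salary: 0 missing

Total missing values: 0
Records with any missing: 0

0 missing values (none); 0 incomplete records


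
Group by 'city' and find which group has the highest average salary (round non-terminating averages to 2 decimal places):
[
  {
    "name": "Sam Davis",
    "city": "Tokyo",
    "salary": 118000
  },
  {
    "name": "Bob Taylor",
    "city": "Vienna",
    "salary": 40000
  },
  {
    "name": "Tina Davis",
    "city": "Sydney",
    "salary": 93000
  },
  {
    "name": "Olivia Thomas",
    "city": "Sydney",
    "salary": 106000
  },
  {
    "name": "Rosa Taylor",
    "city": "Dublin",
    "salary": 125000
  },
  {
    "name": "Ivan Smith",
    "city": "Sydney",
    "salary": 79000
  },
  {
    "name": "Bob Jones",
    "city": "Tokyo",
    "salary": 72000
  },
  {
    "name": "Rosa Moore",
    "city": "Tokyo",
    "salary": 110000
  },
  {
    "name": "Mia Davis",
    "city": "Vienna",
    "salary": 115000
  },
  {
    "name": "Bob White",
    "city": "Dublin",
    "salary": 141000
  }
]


Group by: city

Groups:
  Dublin: 2 people, avg salary = 266000/2 = $133000
  Sydney: 3 people, avg salary = 278000/3 ≈ $92666.67
  Tokyo: 3 people, avg salary = 300000/3 = $100000
  Vienna: 2 people, avg salary = 155000/2 = $77500

Highest average salary: Dublin ($133000)

Dublin ($133000)


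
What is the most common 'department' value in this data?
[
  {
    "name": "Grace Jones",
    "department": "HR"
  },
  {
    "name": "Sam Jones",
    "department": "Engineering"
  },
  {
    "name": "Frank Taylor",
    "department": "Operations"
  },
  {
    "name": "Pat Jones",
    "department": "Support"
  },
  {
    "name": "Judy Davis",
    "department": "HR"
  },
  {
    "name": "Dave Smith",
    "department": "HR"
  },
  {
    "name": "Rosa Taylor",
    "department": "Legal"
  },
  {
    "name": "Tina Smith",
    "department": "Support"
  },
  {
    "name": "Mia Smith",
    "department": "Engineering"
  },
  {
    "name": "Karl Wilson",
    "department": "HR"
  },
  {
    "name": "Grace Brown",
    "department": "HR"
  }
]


Counting 'department' values across 11 records:

  HR: 5 #####
  Engineering: 2 ##
  Support: 2 ##
  Operations: 1 #
  Legal: 1 #

Most common: HR (5 times)

HR (5 times)


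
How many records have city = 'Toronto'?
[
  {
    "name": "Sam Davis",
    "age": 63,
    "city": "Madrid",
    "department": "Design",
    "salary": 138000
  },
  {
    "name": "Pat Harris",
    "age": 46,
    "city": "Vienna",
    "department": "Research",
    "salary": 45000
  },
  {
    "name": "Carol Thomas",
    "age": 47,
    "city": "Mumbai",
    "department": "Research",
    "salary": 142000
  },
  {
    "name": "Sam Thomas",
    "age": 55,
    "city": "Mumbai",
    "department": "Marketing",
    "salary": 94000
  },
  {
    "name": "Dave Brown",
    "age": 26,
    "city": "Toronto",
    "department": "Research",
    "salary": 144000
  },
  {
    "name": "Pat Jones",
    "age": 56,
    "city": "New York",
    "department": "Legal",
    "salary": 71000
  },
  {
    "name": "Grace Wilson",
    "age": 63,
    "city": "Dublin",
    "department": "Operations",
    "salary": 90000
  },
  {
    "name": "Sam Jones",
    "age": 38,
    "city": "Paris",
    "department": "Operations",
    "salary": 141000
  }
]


Data: 8 records
Condition: city = 'Toronto'

Checking each record:
  Sam Davis: Madrid
  Pat Harris: Vienna
  Carol Thomas: Mumbai
  Sam Thomas: Mumbai
  Dave Brown: Toronto MATCH
  Pat Jones: New York
  Grace Wilson: Dublin
  Sam Jones: Paris

Count: 1

1


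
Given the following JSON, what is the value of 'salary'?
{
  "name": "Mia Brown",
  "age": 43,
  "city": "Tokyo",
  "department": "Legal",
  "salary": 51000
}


Looking up field 'salary'
Value: 51000

51000


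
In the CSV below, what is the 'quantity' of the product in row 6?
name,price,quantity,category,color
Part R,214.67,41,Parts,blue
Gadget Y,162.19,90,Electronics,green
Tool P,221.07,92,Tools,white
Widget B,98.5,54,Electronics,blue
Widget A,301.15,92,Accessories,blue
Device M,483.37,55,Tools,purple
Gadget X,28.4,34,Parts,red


Query: Row 6 ('Device M'), column 'quantity'
Value: 55

55


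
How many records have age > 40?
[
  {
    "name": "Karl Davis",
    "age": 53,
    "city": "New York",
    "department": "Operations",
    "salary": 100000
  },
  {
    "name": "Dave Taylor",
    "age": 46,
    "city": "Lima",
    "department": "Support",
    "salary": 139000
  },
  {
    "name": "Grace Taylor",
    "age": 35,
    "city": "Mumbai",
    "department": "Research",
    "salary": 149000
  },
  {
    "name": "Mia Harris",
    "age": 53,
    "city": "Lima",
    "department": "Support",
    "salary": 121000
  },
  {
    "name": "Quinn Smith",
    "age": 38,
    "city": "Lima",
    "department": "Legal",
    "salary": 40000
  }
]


Data: 5 records
Condition: age > 40

Checking each record:
  Karl Davis: 53 MATCH
  Dave Taylor: 46 MATCH
  Grace Taylor: 35
  Mia Harris: 53 MATCH
  Quinn Smith: 38

Count: 3

3


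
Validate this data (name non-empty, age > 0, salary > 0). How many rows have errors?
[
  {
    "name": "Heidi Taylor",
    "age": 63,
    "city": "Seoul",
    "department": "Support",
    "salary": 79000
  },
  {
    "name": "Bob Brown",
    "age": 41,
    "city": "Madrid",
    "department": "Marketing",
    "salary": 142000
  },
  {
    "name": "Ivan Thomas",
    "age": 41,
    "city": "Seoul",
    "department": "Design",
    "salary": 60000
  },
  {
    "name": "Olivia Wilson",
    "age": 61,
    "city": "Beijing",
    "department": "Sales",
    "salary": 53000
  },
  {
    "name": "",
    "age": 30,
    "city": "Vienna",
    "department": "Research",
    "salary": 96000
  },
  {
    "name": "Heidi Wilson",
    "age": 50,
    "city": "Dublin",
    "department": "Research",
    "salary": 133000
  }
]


Validating 6 records:
Rules: name non-empty, age > 0, salary > 0

  Row 1 (Heidi Taylor): OK
  Row 2 (Bob Brown): OK
  Row 3 (Ivan Thomas): OK
  Row 4 (Olivia Wilson): OK
  Row 5 (???): empty name
  Row 6 (Heidi Wilson): OK

Total errors: 1

1 errors


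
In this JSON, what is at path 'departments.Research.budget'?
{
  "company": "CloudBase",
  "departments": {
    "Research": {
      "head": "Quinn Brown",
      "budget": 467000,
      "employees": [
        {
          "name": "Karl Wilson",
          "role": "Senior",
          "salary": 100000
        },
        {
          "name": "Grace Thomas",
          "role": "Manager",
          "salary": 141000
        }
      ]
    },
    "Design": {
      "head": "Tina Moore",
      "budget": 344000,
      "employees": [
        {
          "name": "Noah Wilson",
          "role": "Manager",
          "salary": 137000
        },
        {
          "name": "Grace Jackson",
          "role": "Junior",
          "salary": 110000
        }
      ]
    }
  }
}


Path: departments.Research.budget

Navigate:
  -> departments
  -> Research
  -> budget = 467000

467000


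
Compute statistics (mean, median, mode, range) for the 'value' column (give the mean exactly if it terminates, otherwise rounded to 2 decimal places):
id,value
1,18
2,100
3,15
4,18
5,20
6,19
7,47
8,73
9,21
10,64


Data: [18, 100, 15, 18, 20, 19, 47, 73, 21, 64]
Count: 10
Sum: 395
Mean: 395/10 = 39.5
Sorted: [15, 18, 18, 19, 20, 21, 47, 64, 73, 100]
Median: 20.5
Mode: 18 (2 times)
Range: 100 - 15 = 85
Min: 15, Max: 100

mean=39.5, median=20.5, mode=18, range=85


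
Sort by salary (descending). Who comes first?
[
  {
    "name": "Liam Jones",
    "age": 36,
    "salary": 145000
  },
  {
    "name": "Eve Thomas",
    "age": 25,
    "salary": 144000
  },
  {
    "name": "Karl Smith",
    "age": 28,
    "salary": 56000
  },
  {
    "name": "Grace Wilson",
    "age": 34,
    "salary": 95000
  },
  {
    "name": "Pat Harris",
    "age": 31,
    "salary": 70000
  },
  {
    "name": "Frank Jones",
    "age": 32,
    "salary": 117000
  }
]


Sort by: salary (descending)

Sorted order:
  1. Liam Jones (salary = 145000)
  2. Eve Thomas (salary = 144000)
  3. Frank Jones (salary = 117000)
  4. Grace Wilson (salary = 95000)
  5. Pat Harris (salary = 70000)
  6. Karl Smith (salary = 56000)

First: Liam Jones

Liam Jones


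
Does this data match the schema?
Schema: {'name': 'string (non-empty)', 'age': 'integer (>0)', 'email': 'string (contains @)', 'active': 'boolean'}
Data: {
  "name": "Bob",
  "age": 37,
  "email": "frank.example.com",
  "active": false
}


Validating each field against schema:
  name: OK (non-empty string)
  age: OK (positive integer)
  email: FAIL ("frank.example.com" does not contain @)
  active: OK (boolean)

Result: INVALID (1 error: email)

INVALID (1 error: email)


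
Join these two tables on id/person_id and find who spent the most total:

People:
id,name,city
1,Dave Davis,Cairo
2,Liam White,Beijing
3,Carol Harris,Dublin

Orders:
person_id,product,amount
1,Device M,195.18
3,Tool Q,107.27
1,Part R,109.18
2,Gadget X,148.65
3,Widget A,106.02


Join on: people.id = orders.person_id

Joined rows:
  Dave Davis (Cairo) bought Device M for $195.18
  Carol Harris (Dublin) bought Tool Q for $107.27
  Dave Davis (Cairo) bought Part R for $109.18
  Liam White (Beijing) bought Gadget X for $148.65
  Carol Harris (Dublin) bought Widget A for $106.02

Total per person:
  Dave Davis: $304.36
  Carol Harris: $213.29
  Liam White: $148.65

Top spender: Dave Davis ($304.36)

Dave Davis ($304.36)


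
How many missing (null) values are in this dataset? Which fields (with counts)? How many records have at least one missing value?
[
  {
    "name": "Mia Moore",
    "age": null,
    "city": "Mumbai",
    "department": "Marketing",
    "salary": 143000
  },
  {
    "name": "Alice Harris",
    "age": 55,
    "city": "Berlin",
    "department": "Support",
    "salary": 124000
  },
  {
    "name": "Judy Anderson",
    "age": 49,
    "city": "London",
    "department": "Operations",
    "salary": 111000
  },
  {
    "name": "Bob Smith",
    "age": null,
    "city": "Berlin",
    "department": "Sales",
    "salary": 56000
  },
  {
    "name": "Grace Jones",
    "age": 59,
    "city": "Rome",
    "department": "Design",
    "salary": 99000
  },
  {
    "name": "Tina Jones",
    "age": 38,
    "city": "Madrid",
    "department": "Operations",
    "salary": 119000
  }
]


Checking for missing (null) values in 6 records:

  Mia Moore: age
  Alice Harris: complete
  Judy Anderson: complete
  Bob Smith: age
  Grace Jones: complete
  Tina Jones: complete

Per field:
  name: 0 missing
  age: 2 missing
  city: 0 missing
  department: 0 missing
  salary: 0 missing

Total missing values: 2
Records with any missing: 2

2 missing values (age: 2); 2 incomplete records


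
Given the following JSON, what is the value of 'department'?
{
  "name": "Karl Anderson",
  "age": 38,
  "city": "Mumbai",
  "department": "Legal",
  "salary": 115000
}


Looking up field 'department'
Value: Legal

Legal


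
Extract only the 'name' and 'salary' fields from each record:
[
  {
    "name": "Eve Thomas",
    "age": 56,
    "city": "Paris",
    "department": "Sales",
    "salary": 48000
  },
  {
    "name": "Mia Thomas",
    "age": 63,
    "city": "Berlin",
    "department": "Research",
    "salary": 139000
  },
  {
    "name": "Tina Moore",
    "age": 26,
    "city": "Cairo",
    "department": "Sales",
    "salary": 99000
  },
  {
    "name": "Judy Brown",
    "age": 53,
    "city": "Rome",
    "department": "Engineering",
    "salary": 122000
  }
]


Original: 4 records with fields: name, age, city, department, salary
Keep: ['name', 'salary']
Drop: ['age', 'city', 'department']
Result: 4 records, 2 fields each

[
  {
    "name": "Eve Thomas",
    "salary": 48000
  },
  {
    "name": "Mia Thomas",
    "salary": 139000
  },
  {
    "name": "Tina Moore",
    "salary": 99000
  },
  {
    "name": "Judy Brown",
    "salary": 122000
  }
]


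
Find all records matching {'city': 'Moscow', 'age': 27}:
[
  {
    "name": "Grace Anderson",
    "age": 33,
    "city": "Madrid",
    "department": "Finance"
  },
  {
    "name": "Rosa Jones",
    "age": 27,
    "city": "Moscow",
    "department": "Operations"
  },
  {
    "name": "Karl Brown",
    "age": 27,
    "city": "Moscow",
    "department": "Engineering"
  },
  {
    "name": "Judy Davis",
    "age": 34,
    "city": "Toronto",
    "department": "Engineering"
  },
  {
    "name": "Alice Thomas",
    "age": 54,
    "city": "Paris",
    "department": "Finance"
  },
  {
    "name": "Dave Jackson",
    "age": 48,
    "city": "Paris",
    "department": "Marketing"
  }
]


Search criteria: {'city': 'Moscow', 'age': 27}

Checking 6 records:
  Grace Anderson: {city: Madrid, age: 33}
  Rosa Jones: {city: Moscow, age: 27} <-- MATCH
  Karl Brown: {city: Moscow, age: 27} <-- MATCH
  Judy Davis: {city: Toronto, age: 34}
  Alice Thomas: {city: Paris, age: 54}
  Dave Jackson: {city: Paris, age: 48}

Matches: ["Rosa Jones", "Karl Brown"]

["Rosa Jones", "Karl Brown"]


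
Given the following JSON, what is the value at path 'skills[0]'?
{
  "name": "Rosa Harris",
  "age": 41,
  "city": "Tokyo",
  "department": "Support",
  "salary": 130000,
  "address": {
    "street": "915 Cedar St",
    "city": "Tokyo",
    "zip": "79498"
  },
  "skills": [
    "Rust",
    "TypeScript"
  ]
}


Query: skills[0]
Path: skills -> first element
Value: Rust

Rust


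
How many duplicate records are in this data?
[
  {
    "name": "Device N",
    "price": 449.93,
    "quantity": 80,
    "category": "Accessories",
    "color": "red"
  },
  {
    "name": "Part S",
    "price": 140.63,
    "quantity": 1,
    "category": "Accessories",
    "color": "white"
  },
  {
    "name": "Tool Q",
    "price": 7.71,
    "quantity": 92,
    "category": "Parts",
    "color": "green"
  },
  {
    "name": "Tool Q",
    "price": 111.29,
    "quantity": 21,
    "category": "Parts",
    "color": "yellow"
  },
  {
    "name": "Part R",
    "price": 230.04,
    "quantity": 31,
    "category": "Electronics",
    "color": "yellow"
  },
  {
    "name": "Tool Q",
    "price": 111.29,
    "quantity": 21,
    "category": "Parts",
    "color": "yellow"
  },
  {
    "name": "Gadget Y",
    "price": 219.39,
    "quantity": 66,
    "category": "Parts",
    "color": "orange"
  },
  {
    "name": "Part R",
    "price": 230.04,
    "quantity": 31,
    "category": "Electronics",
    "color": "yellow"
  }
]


Checking 8 records for duplicates:

  Row 1: Device N ($449.93, qty 80)
  Row 2: Part S ($140.63, qty 1)
  Row 3: Tool Q ($7.71, qty 92)
  Row 4: Tool Q ($111.29, qty 21)
  Row 5: Part R ($230.04, qty 31)
  Row 6: Tool Q ($111.29, qty 21) <-- DUPLICATE
  Row 7: Gadget Y ($219.39, qty 66)
  Row 8: Part R ($230.04, qty 31) <-- DUPLICATE

Duplicates found: 2
Unique records: 6

2 duplicates, 6 unique


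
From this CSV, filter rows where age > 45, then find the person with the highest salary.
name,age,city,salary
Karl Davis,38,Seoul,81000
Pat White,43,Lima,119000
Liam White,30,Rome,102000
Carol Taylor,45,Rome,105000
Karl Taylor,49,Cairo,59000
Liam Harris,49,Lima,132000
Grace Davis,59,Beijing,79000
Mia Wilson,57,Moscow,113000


Filter: age > 45
Sort by: salary (descending)

Filtered records (4):
  Liam Harris, age 49, salary $132000
  Mia Wilson, age 57, salary $113000
  Grace Davis, age 59, salary $79000
  Karl Taylor, age 49, salary $59000

Highest salary: Liam Harris ($132000)

Liam Harris


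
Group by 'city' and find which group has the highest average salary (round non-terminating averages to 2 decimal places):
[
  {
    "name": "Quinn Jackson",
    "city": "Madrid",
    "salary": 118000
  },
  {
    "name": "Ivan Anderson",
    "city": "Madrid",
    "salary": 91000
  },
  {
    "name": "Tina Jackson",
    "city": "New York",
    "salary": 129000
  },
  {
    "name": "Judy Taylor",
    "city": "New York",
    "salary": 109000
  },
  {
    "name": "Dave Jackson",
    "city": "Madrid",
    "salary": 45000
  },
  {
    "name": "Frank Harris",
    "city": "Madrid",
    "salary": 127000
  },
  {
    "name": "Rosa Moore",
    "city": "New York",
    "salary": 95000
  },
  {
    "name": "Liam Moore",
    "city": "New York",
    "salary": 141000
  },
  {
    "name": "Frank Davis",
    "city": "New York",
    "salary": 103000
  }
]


Group by: city

Groups:
  Madrid: 4 people, avg salary = 381000/4 = $95250
  New York: 5 people, avg salary = 577000/5 = $115400

Highest average salary: New York ($115400)

New York ($115400)


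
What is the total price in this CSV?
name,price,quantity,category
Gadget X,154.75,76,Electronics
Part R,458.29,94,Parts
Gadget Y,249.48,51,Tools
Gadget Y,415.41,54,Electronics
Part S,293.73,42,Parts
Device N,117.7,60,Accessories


Computing total price:
Values: [154.75, 458.29, 249.48, 415.41, 293.73, 117.7]
Sum = 1689.36

1689.36


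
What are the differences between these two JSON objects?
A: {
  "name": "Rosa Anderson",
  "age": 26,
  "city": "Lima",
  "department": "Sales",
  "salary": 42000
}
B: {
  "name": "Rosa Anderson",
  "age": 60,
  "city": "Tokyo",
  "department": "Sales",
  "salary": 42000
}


Comparing each field (in key order):
  name: same
  age: DIFFERENT
  city: DIFFERENT
  department: same
  salary: same
Differences:
  age: 26 -> 60
  city: Lima -> Tokyo

2 field(s) changed

2 changes: age, city


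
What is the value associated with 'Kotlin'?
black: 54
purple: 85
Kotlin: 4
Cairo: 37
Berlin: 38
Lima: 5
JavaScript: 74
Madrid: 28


Looking up key 'Kotlin'
Value: 4

4


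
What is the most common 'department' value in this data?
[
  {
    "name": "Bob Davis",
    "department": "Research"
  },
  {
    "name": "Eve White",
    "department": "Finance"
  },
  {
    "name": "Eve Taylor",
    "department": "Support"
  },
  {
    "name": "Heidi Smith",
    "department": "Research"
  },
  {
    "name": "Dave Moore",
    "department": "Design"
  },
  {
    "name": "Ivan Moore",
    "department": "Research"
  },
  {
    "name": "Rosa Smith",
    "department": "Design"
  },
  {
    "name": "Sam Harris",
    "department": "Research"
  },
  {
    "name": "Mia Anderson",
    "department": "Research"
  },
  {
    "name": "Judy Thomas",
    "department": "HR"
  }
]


Counting 'department' values across 10 records:

  Research: 5 #####
  Design: 2 ##
  Finance: 1 #
  Support: 1 #
  HR: 1 #

Most common: Research (5 times)

Research (5 times)


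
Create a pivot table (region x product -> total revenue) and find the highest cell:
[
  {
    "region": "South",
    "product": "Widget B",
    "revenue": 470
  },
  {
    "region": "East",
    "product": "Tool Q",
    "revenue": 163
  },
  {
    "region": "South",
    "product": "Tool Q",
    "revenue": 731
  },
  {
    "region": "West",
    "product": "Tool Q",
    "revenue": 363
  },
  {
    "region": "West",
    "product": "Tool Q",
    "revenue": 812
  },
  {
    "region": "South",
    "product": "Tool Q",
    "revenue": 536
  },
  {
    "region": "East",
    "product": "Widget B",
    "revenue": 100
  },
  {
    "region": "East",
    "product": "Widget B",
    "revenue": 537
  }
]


Pivot: region (rows) x product (columns) -> total revenue

     Tool Q        Widget B    
East           163           637  
South         1267           470  
West          1175             0  

Highest: South / Tool Q = $1267

South / Tool Q = $1267


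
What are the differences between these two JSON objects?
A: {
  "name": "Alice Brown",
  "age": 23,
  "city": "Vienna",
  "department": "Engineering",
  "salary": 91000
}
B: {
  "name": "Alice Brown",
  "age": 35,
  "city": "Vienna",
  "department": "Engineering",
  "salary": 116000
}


Comparing each field (in key order):
  name: same
  age: DIFFERENT
  city: same
  department: same
  salary: DIFFERENT
Differences:
  age: 23 -> 35
  salary: 91000 -> 116000

2 field(s) changed

2 changes: age, salary


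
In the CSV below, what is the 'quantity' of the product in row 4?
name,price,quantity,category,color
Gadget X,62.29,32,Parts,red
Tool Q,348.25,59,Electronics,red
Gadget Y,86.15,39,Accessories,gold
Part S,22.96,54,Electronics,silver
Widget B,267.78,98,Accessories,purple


Query: Row 4 ('Part S'), column 'quantity'
Value: 54

54


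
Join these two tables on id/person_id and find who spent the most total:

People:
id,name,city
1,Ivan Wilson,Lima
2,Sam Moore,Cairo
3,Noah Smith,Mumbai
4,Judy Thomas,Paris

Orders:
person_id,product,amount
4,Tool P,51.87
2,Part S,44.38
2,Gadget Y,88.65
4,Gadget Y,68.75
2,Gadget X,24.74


Join on: people.id = orders.person_id

Joined rows:
  Judy Thomas (Paris) bought Tool P for $51.87
  Sam Moore (Cairo) bought Part S for $44.38
  Sam Moore (Cairo) bought Gadget Y for $88.65
  Judy Thomas (Paris) bought Gadget Y for $68.75
  Sam Moore (Cairo) bought Gadget X for $24.74

Total per person:
  Sam Moore: $157.77
  Judy Thomas: $120.62

Top spender: Sam Moore ($157.77)

Sam Moore ($157.77)


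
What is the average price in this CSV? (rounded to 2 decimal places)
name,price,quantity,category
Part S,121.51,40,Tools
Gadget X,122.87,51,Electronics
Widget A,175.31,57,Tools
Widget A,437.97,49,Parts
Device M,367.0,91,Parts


Computing average price:
Values: [121.51, 122.87, 175.31, 437.97, 367.0]
Sum = 1224.66
Count = 5
Average = 1224.66/5 = 244.932 exactly -> 244.93 (rounded half-up to 2 decimal places)

244.93


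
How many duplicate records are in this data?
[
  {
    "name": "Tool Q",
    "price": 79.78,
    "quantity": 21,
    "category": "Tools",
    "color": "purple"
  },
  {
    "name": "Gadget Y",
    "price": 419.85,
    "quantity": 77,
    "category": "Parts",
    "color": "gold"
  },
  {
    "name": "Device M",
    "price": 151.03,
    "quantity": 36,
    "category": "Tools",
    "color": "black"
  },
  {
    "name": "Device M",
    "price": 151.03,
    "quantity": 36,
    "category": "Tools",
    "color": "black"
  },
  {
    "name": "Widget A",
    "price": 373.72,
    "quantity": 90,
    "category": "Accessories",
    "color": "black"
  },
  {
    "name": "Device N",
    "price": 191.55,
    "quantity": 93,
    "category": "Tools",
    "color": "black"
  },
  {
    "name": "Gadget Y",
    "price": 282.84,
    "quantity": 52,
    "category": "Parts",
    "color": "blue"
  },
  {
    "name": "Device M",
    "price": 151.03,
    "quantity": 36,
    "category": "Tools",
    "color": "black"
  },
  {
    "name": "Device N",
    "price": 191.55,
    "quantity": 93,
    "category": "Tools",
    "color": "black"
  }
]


Checking 9 records for duplicates:

  Row 1: Tool Q ($79.78, qty 21)
  Row 2: Gadget Y ($419.85, qty 77)
  Row 3: Device M ($151.03, qty 36)
  Row 4: Device M ($151.03, qty 36) <-- DUPLICATE
  Row 5: Widget A ($373.72, qty 90)
  Row 6: Device N ($191.55, qty 93)
  Row 7: Gadget Y ($282.84, qty 52)
  Row 8: Device M ($151.03, qty 36) <-- DUPLICATE
  Row 9: Device N ($191.55, qty 93) <-- DUPLICATE

Duplicates found: 3
Unique records: 6

3 duplicates, 6 unique


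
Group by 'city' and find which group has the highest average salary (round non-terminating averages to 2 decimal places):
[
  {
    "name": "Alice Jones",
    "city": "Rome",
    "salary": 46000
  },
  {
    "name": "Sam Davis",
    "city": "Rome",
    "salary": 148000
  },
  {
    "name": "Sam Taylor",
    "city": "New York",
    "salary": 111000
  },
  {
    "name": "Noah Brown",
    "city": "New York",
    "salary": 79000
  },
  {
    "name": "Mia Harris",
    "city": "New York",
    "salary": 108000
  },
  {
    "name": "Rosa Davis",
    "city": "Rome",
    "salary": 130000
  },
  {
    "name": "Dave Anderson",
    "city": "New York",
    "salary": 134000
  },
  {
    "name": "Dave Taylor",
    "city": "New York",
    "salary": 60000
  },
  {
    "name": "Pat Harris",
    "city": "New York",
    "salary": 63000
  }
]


Group by: city

Groups:
  New York: 6 people, avg salary = 555000/6 = $92500
  Rome: 3 people, avg salary = 324000/3 = $108000

Highest average salary: Rome ($108000)

Rome ($108000)


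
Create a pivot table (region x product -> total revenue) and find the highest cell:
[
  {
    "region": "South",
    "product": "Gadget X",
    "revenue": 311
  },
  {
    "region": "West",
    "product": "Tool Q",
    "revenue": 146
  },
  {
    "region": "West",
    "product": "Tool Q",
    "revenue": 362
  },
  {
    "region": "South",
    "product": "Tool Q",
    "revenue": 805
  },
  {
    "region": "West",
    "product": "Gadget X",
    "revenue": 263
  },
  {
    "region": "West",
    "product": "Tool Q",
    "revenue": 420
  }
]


Pivot: region (rows) x product (columns) -> total revenue

     Gadget X      Tool Q      
South          311           805  
West           263           928  

Highest: West / Tool Q = $928

West / Tool Q = $928


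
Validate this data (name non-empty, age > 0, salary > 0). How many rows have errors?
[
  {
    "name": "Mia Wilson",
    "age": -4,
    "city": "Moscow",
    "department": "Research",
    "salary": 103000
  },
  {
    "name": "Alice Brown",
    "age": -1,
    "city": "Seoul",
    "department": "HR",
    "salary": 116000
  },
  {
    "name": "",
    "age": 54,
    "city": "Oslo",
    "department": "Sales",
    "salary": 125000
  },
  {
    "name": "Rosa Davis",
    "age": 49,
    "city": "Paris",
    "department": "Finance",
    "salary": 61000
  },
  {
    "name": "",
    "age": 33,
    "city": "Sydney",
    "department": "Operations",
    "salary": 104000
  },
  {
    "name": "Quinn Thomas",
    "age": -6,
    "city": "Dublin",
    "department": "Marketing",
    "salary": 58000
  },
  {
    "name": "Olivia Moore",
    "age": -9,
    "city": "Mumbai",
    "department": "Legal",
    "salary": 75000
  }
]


Validating 7 records:
Rules: name non-empty, age > 0, salary > 0

  Row 1 (Mia Wilson): negative age: -4
  Row 2 (Alice Brown): negative age: -1
  Row 3 (???): empty name
  Row 4 (Rosa Davis): OK
  Row 5 (???): empty name
  Row 6 (Quinn Thomas): negative age: -6
  Row 7 (Olivia Moore): negative age: -9

Total errors: 6

6 errors


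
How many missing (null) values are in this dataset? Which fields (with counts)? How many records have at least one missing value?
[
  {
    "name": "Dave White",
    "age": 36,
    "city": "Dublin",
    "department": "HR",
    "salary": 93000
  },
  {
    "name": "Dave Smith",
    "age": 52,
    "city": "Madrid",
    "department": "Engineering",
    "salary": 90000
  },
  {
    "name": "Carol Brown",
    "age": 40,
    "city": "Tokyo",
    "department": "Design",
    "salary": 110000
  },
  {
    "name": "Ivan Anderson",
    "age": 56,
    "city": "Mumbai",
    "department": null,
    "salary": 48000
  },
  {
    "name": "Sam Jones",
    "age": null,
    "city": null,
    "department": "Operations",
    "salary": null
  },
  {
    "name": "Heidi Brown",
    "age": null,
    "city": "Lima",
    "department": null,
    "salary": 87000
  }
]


Checking for missing (null) values in 6 records:

  Dave White: complete
  Dave Smith: complete
  Carol Brown: complete
  Ivan Anderson: department
  Sam Jones: age, city, salary
  Heidi Brown: age, department

Per field:
  name: 0 missing
  age: 2 missing
  city: 1 missing
  department: 2 missing
  salary: 1 missing

Total missing values: 6
Records with any missing: 3

6 missing values (age: 2, city: 1, department: 2, salary: 1); 3 incomplete records


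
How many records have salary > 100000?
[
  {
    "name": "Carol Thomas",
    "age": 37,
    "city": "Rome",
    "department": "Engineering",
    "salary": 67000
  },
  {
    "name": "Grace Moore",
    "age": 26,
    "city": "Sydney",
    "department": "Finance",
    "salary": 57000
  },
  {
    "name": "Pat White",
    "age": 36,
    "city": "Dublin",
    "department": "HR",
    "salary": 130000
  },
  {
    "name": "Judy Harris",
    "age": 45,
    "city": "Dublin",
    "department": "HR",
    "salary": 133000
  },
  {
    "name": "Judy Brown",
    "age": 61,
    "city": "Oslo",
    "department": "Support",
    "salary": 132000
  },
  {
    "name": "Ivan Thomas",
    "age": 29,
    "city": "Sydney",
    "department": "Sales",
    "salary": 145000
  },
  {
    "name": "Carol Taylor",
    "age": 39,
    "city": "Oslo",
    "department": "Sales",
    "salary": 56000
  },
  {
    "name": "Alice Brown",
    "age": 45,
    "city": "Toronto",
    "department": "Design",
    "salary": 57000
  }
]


Data: 8 records
Condition: salary > 100000

Checking each record:
  Carol Thomas: 67000
  Grace Moore: 57000
  Pat White: 130000 MATCH
  Judy Harris: 133000 MATCH
  Judy Brown: 132000 MATCH
  Ivan Thomas: 145000 MATCH
  Carol Taylor: 56000
  Alice Brown: 57000

Count: 4

4


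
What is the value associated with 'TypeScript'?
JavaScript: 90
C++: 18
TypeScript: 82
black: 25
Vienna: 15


Looking up key 'TypeScript'
Value: 82

82


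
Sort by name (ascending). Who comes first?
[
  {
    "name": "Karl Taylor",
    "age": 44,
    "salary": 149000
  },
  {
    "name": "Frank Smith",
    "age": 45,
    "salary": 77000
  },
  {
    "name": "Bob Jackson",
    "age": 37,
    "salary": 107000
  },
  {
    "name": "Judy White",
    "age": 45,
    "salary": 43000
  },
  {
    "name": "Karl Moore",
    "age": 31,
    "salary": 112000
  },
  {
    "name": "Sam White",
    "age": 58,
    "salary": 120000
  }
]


Sort by: name (ascending)

Sorted order:
  1. Bob Jackson (name = Bob Jackson)
  2. Frank Smith (name = Frank Smith)
  3. Judy White (name = Judy White)
  4. Karl Moore (name = Karl Moore)
  5. Karl Taylor (name = Karl Taylor)
  6. Sam White (name = Sam White)

First: Bob Jackson

Bob Jackson


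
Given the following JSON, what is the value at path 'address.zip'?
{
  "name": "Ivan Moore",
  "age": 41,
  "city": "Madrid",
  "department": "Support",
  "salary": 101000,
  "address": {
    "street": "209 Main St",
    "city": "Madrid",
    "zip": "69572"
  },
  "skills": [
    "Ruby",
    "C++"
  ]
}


Query: address.zip
Path: address -> zip
Value: 69572

69572


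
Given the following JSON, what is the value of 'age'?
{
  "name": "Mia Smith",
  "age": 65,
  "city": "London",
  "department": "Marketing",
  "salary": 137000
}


Looking up field 'age'
Value: 65

65


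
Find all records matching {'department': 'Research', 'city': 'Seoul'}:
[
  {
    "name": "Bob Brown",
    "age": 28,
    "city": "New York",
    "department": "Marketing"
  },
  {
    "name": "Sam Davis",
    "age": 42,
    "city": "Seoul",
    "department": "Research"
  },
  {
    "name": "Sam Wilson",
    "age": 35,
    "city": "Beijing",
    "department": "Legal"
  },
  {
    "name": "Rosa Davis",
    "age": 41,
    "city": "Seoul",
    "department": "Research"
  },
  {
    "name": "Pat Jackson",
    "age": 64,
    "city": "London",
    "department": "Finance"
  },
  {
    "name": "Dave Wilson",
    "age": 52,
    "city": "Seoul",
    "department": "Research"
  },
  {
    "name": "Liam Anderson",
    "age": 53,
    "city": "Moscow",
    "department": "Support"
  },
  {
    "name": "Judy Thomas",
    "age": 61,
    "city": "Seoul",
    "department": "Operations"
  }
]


Search criteria: {'department': 'Research', 'city': 'Seoul'}

Checking 8 records:
  Bob Brown: {department: Marketing, city: New York}
  Sam Davis: {department: Research, city: Seoul} <-- MATCH
  Sam Wilson: {department: Legal, city: Beijing}
  Rosa Davis: {department: Research, city: Seoul} <-- MATCH
  Pat Jackson: {department: Finance, city: London}
  Dave Wilson: {department: Research, city: Seoul} <-- MATCH
  Liam Anderson: {department: Support, city: Moscow}
  Judy Thomas: {department: Operations, city: Seoul}

Matches: ["Sam Davis", "Rosa Davis", "Dave Wilson"]

["Sam Davis", "Rosa Davis", "Dave Wilson"]


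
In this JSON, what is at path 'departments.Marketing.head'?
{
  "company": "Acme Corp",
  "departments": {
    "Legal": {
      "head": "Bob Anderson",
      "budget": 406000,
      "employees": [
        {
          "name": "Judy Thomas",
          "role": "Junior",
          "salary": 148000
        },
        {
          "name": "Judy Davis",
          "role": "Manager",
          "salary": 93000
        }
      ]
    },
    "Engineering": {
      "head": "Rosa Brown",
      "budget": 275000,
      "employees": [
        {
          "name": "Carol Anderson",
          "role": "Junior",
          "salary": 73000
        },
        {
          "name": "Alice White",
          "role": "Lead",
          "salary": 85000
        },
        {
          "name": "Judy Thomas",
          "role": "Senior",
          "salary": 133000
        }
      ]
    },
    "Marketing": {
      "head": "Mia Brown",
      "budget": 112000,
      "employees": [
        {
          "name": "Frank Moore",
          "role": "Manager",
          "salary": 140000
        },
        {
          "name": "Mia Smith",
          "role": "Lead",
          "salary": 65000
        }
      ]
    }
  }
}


Path: departments.Marketing.head

Navigate:
  -> departments
  -> Marketing
  -> head = 'Mia Brown'

Mia Brown


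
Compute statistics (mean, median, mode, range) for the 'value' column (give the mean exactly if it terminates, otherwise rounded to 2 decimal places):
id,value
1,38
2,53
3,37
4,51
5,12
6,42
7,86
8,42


Data: [38, 53, 37, 51, 12, 42, 86, 42]
Count: 8
Sum: 361
Mean: 361/8 = 45.125
Sorted: [12, 37, 38, 42, 42, 51, 53, 86]
Median: 42.0
Mode: 42 (2 times)
Range: 86 - 12 = 74
Min: 12, Max: 86

mean=45.125, median=42.0, mode=42, range=74


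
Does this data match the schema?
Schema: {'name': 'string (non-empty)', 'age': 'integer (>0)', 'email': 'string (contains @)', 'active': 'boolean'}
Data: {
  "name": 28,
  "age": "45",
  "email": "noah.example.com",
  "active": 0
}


Validating each field against schema:
  name: FAIL (28 is not a string)
  age: FAIL ("45" is not an integer)
  email: FAIL ("noah.example.com" does not contain @)
  active: FAIL (0 is not a boolean)

Result: INVALID (4 errors: name, age, email, active)

INVALID (4 errors: name, age, email, active)


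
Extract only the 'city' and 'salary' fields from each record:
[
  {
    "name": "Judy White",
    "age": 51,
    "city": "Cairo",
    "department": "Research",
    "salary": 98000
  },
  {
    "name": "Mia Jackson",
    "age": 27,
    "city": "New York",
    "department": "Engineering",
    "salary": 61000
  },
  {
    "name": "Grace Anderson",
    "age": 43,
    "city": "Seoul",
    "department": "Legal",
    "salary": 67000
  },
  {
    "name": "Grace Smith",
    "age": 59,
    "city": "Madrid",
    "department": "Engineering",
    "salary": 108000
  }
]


Original: 4 records with fields: name, age, city, department, salary
Keep: ['city', 'salary']
Drop: ['name', 'age', 'department']
Result: 4 records, 2 fields each

[
  {
    "city": "Cairo",
    "salary": 98000
  },
  {
    "city": "New York",
    "salary": 61000
  },
  {
    "city": "Seoul",
    "salary": 67000
  },
  {
    "city": "Madrid",
    "salary": 108000
  }
]
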